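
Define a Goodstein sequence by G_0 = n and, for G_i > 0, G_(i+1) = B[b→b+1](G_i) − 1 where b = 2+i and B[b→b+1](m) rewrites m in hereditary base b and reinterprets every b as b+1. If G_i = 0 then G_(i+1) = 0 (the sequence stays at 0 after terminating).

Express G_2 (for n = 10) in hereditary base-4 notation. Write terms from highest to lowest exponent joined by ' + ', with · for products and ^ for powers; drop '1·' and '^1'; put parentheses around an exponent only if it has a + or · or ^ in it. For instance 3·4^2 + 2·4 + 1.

4^(4 + 1) + 1

10 —HB2→ 2^(2 + 1) + 2 —bump→ 3^(3 + 1) + 3 = 84 —(−1)→ 83
83 —HB3→ 3^(3 + 1) + 2 —bump→ 4^(4 + 1) + 2 = 1026 —(−1)→ 1025
1025 —HB4→ 4^(4 + 1) + 1 —bump→ 5^(5 + 1) + 1 = 15626 —(−1)→ 15625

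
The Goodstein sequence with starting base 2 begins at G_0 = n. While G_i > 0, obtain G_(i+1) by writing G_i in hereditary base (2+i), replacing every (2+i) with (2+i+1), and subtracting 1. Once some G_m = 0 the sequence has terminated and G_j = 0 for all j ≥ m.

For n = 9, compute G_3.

9842

step 0: 9 = 2^(2 + 1) + 1; sub 3 for 2: 3^(3 + 1) + 1; = 82; G_1 = 82−1 = 81
step 1: 81 = 3^(3 + 1); sub 4 for 3: 4^(4 + 1); = 1024; G_2 = 1024−1 = 1023
step 2: 1023 = 3·4^4 + 3·4^3 + 3·4^2 + 3·4 + 3; sub 5 for 4: 3·5^5 + 3·5^3 + 3·5^2 + 3·5 + 3; = 9843; G_3 = 9843−1 = 9842
step 3: 9842 = 3·5^5 + 3·5^3 + 3·5^2 + 3·5 + 2; sub 6 for 5: 3·6^6 + 3·6^3 + 3·6^2 + 3·6 + 2; = 140744; G_4 = 140744−1 = 140743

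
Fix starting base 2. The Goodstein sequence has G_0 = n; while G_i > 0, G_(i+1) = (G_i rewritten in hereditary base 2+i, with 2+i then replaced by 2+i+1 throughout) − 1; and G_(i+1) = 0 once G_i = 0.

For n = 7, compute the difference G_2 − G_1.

base 2: 7 = 2^2 + 2 + 1; at 3: 3^3 + 3 + 1 = 31; next = 30
base 3: 30 = 3^3 + 3; at 4: 4^4 + 4 = 260; next = 259

229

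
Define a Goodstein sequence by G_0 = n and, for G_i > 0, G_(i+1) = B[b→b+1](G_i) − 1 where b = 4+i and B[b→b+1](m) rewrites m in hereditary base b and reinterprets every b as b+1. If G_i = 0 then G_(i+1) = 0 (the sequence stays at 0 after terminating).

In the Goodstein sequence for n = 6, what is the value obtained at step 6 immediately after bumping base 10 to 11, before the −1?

i=0: 6 = 4 + 2 (b=4); 4→5: 5 + 2 = 7; 7−1 = 6
i=1: 6 = 5 + 1 (b=5); 5→6: 6 + 1 = 7; 7−1 = 6
i=2: 6 = 6 (b=6); 6→7: 7 = 7; 7−1 = 6
i=3: 6 = 6 (b=7); 7→8: 6 = 6; 6−1 = 5
i=4: 5 = 5 (b=8); 8→9: 5 = 5; 5−1 = 4
i=5: 4 = 4 (b=9); 9→10: 4 = 4; 4−1 = 3
i=6: 3 = 3 (b=10); 10→11: 3 = 3; 3−1 = 2

3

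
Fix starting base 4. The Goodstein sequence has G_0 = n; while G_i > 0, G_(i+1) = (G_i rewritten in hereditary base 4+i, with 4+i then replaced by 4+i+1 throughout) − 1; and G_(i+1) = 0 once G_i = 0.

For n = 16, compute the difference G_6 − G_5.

[0] 16 ≡ 4^2 (base 4). Lift 5: 25. −1: 24.
[1] 24 ≡ 4·5 + 4 (base 5). Lift 6: 28. −1: 27.
[2] 27 ≡ 4·6 + 3 (base 6). Lift 7: 31. −1: 30.
[3] 30 ≡ 4·7 + 2 (base 7). Lift 8: 34. −1: 33.
[4] 33 ≡ 4·8 + 1 (base 8). Lift 9: 37. −1: 36.
[5] 36 ≡ 4·9 (base 9). Lift 10: 40. −1: 39.

3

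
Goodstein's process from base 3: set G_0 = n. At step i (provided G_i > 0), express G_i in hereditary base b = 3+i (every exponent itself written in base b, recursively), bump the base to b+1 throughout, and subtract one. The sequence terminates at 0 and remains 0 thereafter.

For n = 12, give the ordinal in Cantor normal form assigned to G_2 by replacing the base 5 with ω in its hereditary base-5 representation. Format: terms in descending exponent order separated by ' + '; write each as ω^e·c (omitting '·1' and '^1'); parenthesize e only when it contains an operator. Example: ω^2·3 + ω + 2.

12 —HB3→ 3^2 + 3 —bump→ 4^2 + 4 = 20 —(−1)→ 19
19 —HB4→ 4^2 + 3 —bump→ 5^2 + 3 = 28 —(−1)→ 27

ω^2 + 2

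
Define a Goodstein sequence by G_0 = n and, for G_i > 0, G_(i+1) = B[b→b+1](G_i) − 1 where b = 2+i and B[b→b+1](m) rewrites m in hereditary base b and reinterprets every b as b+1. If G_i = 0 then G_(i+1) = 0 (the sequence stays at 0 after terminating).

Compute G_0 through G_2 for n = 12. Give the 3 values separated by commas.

12, 107, 1065

i=0: 12 = 2^(2 + 1) + 2^2 (b=2); 2→3: 3^(3 + 1) + 3^3 = 108; 108−1 = 107
i=1: 107 = 3^(3 + 1) + 2·3^2 + 2·3 + 2 (b=3); 3→4: 4^(4 + 1) + 2·4^2 + 2·4 + 2 = 1066; 1066−1 = 1065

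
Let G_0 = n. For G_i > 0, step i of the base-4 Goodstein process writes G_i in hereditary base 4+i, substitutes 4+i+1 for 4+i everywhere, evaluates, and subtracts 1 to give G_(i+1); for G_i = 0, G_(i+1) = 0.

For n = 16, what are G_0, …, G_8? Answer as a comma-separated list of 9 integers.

base 4: 16 = 4^2; at 5: 5^2 = 25; next = 24
base 5: 24 = 4·5 + 4; at 6: 4·6 + 4 = 28; next = 27
base 6: 27 = 4·6 + 3; at 7: 4·7 + 3 = 31; next = 30
base 7: 30 = 4·7 + 2; at 8: 4·8 + 2 = 34; next = 33
base 8: 33 = 4·8 + 1; at 9: 4·9 + 1 = 37; next = 36
base 9: 36 = 4·9; at 10: 4·10 = 40; next = 39
base 10: 39 = 3·10 + 9; at 11: 3·11 + 9 = 42; next = 41
base 11: 41 = 3·11 + 8; at 12: 3·12 + 8 = 44; next = 43

16, 24, 27, 30, 33, 36, 39, 41, 43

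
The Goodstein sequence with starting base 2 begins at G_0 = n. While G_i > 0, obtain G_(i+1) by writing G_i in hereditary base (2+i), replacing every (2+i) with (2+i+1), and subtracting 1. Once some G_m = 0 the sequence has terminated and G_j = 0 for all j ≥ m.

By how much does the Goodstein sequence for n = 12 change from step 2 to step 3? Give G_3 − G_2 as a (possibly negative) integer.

14620

12 —HB2→ 2^(2 + 1) + 2^2 —bump→ 3^(3 + 1) + 3^3 = 108 —(−1)→ 107
107 —HB3→ 3^(3 + 1) + 2·3^2 + 2·3 + 2 —bump→ 4^(4 + 1) + 2·4^2 + 2·4 + 2 = 1066 —(−1)→ 1065
1065 —HB4→ 4^(4 + 1) + 2·4^2 + 2·4 + 1 —bump→ 5^(5 + 1) + 2·5^2 + 2·5 + 1 = 15686 —(−1)→ 15685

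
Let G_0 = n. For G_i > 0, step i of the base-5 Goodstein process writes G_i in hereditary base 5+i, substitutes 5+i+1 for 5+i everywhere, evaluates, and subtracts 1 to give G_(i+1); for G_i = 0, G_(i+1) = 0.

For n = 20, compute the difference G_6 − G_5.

[0] 20 ≡ 4·5 (base 5). Lift 6: 24. −1: 23.
[1] 23 ≡ 3·6 + 5 (base 6). Lift 7: 26. −1: 25.
[2] 25 ≡ 3·7 + 4 (base 7). Lift 8: 28. −1: 27.
[3] 27 ≡ 3·8 + 3 (base 8). Lift 9: 30. −1: 29.
[4] 29 ≡ 3·9 + 2 (base 9). Lift 10: 32. −1: 31.
[5] 31 ≡ 3·10 + 1 (base 10). Lift 11: 34. −1: 33.

2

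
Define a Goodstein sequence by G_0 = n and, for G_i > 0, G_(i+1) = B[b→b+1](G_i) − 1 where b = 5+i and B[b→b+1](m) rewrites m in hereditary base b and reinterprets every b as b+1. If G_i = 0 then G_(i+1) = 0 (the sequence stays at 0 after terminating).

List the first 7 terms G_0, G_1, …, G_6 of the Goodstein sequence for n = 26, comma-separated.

26 —HB5→ 5^2 + 1 —bump→ 6^2 + 1 = 37 —(−1)→ 36
36 —HB6→ 6^2 —bump→ 7^2 = 49 —(−1)→ 48
48 —HB7→ 6·7 + 6 —bump→ 6·8 + 6 = 54 —(−1)→ 53
53 —HB8→ 6·8 + 5 —bump→ 6·9 + 5 = 59 —(−1)→ 58
58 —HB9→ 6·9 + 4 —bump→ 6·10 + 4 = 64 —(−1)→ 63
63 —HB10→ 6·10 + 3 —bump→ 6·11 + 3 = 69 —(−1)→ 68

26, 36, 48, 53, 58, 63, 68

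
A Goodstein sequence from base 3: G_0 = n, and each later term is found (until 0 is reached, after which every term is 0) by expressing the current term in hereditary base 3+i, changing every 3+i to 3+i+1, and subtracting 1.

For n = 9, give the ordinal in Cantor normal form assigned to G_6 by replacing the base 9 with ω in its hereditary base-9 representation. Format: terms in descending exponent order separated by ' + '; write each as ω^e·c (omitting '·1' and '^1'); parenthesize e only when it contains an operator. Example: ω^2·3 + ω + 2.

9 —HB3→ 3^2 —bump→ 4^2 = 16 —(−1)→ 15
15 —HB4→ 3·4 + 3 —bump→ 3·5 + 3 = 18 —(−1)→ 17
17 —HB5→ 3·5 + 2 —bump→ 3·6 + 2 = 20 —(−1)→ 19
19 —HB6→ 3·6 + 1 —bump→ 3·7 + 1 = 22 —(−1)→ 21
21 —HB7→ 3·7 —bump→ 3·8 = 24 —(−1)→ 23
23 —HB8→ 2·8 + 7 —bump→ 2·9 + 7 = 25 —(−1)→ 24

ω·2 + 6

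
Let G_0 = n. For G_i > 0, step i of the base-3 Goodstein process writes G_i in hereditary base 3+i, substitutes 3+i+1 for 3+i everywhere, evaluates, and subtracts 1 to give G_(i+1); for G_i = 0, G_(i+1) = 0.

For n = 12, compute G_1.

step 0: 12 = 3^2 + 3; sub 4 for 3: 4^2 + 4; = 20; G_1 = 20−1 = 19
step 1: 19 = 4^2 + 3; sub 5 for 4: 5^2 + 3; = 28; G_2 = 28−1 = 27

19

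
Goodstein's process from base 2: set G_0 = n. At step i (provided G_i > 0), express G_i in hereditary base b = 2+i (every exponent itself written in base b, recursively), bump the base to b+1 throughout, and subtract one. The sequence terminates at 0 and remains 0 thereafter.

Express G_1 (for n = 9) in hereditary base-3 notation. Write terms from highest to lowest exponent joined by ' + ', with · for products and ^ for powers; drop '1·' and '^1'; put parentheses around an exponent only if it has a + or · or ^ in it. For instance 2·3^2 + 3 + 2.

3^(3 + 1)

G_0=9  [base 2] 2^(2 + 1) + 1  →[2↦3]→  3^(3 + 1) + 1 = 82  −1 ⇒ G_1=81
G_1=81  [base 3] 3^(3 + 1)  →[3↦4]→  4^(4 + 1) = 1024  −1 ⇒ G_2=1023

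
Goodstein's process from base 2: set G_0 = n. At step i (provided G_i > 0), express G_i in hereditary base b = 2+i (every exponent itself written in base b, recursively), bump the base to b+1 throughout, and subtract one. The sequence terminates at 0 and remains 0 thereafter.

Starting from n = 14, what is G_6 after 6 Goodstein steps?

134404971

step 0: 14 = 2^(2 + 1) + 2^2 + 2; sub 3 for 2: 3^(3 + 1) + 3^3 + 3; = 111; G_1 = 111−1 = 110
step 1: 110 = 3^(3 + 1) + 3^3 + 2; sub 4 for 3: 4^(4 + 1) + 4^4 + 2; = 1282; G_2 = 1282−1 = 1281
step 2: 1281 = 4^(4 + 1) + 4^4 + 1; sub 5 for 4: 5^(5 + 1) + 5^5 + 1; = 18751; G_3 = 18751−1 = 18750
step 3: 18750 = 5^(5 + 1) + 5^5; sub 6 for 5: 6^(6 + 1) + 6^6; = 326592; G_4 = 326592−1 = 326591
step 4: 326591 = 6^(6 + 1) + 5·6^5 + 5·6^4 + 5·6^3 + 5·6^2 + 5·6 + 5; sub 7 for 6: 7^(7 + 1) + 5·7^5 + 5·7^4 + 5·7^3 + 5·7^2 + 5·7 + 5; = 5862841; G_5 = 5862841−1 = 5862840
step 5: 5862840 = 7^(7 + 1) + 5·7^5 + 5·7^4 + 5·7^3 + 5·7^2 + 5·7 + 4; sub 8 for 7: 8^(8 + 1) + 5·8^5 + 5·8^4 + 5·8^3 + 5·8^2 + 5·8 + 4; = 134404972; G_6 = 134404972−1 = 134404971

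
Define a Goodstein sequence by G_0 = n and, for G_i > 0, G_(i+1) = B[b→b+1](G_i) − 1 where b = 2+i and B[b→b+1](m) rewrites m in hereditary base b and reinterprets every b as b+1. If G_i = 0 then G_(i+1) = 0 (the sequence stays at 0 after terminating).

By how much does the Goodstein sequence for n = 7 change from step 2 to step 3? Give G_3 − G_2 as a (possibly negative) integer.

7 —HB2→ 2^2 + 2 + 1 —bump→ 3^3 + 3 + 1 = 31 —(−1)→ 30
30 —HB3→ 3^3 + 3 —bump→ 4^4 + 4 = 260 —(−1)→ 259
259 —HB4→ 4^4 + 3 —bump→ 5^5 + 3 = 3128 —(−1)→ 3127

2868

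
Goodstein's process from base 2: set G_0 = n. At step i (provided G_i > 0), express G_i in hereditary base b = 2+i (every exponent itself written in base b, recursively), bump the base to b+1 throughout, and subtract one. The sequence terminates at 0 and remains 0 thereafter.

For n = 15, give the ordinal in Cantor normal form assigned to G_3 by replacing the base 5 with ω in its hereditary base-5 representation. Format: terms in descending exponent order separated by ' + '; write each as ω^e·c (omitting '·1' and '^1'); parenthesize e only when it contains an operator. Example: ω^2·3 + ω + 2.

ω^(ω + 1) + ω^ω + 2

(0) 15|_2 = 2^(2 + 1) + 2^2 + 2 + 1 ↦ 3^(3 + 1) + 3^3 + 3 + 1|_3 = 112 ⇒ 111
(1) 111|_3 = 3^(3 + 1) + 3^3 + 3 ↦ 4^(4 + 1) + 4^4 + 4|_4 = 1284 ⇒ 1283
(2) 1283|_4 = 4^(4 + 1) + 4^4 + 3 ↦ 5^(5 + 1) + 5^5 + 3|_5 = 18753 ⇒ 18752
(3) 18752|_5 = 5^(5 + 1) + 5^5 + 2 ↦ 6^(6 + 1) + 6^6 + 2|_6 = 326594 ⇒ 326593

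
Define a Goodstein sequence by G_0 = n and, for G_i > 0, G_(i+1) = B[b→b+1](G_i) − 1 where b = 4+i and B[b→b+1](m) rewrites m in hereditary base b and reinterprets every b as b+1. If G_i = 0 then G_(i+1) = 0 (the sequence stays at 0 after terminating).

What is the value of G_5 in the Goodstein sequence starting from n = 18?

[0] 18 ≡ 4^2 + 2 (base 4). Lift 5: 27. −1: 26.
[1] 26 ≡ 5^2 + 1 (base 5). Lift 6: 37. −1: 36.
[2] 36 ≡ 6^2 (base 6). Lift 7: 49. −1: 48.
[3] 48 ≡ 6·7 + 6 (base 7). Lift 8: 54. −1: 53.
[4] 53 ≡ 6·8 + 5 (base 8). Lift 9: 59. −1: 58.
[5] 58 ≡ 6·9 + 4 (base 9). Lift 10: 64. −1: 63.

58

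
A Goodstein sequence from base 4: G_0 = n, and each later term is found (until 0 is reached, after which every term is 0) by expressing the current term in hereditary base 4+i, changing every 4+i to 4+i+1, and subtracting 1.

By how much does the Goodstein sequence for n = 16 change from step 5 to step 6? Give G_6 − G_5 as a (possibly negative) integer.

3

[0] 16 ≡ 4^2 (base 4). Lift 5: 25. −1: 24.
[1] 24 ≡ 4·5 + 4 (base 5). Lift 6: 28. −1: 27.
[2] 27 ≡ 4·6 + 3 (base 6). Lift 7: 31. −1: 30.
[3] 30 ≡ 4·7 + 2 (base 7). Lift 8: 34. −1: 33.
[4] 33 ≡ 4·8 + 1 (base 8). Lift 9: 37. −1: 36.
[5] 36 ≡ 4·9 (base 9). Lift 10: 40. −1: 39.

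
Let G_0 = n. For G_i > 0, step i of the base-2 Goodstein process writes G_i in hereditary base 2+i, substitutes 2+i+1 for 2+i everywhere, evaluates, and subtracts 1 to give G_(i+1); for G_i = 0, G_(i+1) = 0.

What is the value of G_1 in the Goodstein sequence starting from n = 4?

26

[0] 4 ≡ 2^2 (base 2). Lift 3: 27. −1: 26.
[1] 26 ≡ 2·3^2 + 2·3 + 2 (base 3). Lift 4: 42. −1: 41.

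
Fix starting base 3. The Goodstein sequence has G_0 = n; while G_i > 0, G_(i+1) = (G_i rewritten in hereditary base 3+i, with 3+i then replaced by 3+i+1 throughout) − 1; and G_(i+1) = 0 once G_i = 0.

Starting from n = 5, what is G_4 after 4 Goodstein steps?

base 3: 5 = 3 + 2; at 4: 4 + 2 = 6; next = 5
base 4: 5 = 4 + 1; at 5: 5 + 1 = 6; next = 5
base 5: 5 = 5; at 6: 6 = 6; next = 5
base 6: 5 = 5; at 7: 5 = 5; next = 4
base 7: 4 = 4; at 8: 4 = 4; next = 3

4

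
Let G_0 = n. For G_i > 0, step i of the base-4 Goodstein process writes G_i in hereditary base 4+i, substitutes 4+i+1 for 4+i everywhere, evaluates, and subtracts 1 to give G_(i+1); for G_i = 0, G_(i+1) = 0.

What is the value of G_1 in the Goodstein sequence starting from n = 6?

6

G_0=6  [base 4] 4 + 2  →[4↦5]→  5 + 2 = 7  −1 ⇒ G_1=6
G_1=6  [base 5] 5 + 1  →[5↦6]→  6 + 1 = 7  −1 ⇒ G_2=6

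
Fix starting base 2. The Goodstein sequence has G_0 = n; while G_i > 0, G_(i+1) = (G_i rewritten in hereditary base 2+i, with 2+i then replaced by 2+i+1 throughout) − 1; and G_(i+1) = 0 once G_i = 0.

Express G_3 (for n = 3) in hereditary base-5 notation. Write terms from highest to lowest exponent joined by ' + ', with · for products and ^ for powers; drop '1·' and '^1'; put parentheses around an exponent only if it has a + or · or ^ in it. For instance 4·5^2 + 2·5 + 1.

G_0 = 3. HB_2(3) = 2 + 1. Bump = 4. G_1 = 3.
G_1 = 3. HB_3(3) = 3. Bump = 4. G_2 = 3.
G_2 = 3. HB_4(3) = 3. Bump = 3. G_3 = 2.
G_3 = 2. HB_5(2) = 2. Bump = 2. G_4 = 1.

2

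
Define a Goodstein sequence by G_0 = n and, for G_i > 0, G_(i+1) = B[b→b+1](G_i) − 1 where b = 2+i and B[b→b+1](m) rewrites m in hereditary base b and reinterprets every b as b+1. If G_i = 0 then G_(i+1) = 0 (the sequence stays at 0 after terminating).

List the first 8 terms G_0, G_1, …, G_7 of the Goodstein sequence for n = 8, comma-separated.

base 2: 8 = 2^(2 + 1); at 3: 3^(3 + 1) = 81; next = 80
base 3: 80 = 2·3^3 + 2·3^2 + 2·3 + 2; at 4: 2·4^4 + 2·4^2 + 2·4 + 2 = 554; next = 553
base 4: 553 = 2·4^4 + 2·4^2 + 2·4 + 1; at 5: 2·5^5 + 2·5^2 + 2·5 + 1 = 6311; next = 6310
base 5: 6310 = 2·5^5 + 2·5^2 + 2·5; at 6: 2·6^6 + 2·6^2 + 2·6 = 93396; next = 93395
base 6: 93395 = 2·6^6 + 2·6^2 + 6 + 5; at 7: 2·7^7 + 2·7^2 + 7 + 5 = 1647196; next = 1647195
base 7: 1647195 = 2·7^7 + 2·7^2 + 7 + 4; at 8: 2·8^8 + 2·8^2 + 8 + 4 = 33554572; next = 33554571
base 8: 33554571 = 2·8^8 + 2·8^2 + 8 + 3; at 9: 2·9^9 + 2·9^2 + 9 + 3 = 774841152; next = 774841151

8, 80, 553, 6310, 93395, 1647195, 33554571, 774841151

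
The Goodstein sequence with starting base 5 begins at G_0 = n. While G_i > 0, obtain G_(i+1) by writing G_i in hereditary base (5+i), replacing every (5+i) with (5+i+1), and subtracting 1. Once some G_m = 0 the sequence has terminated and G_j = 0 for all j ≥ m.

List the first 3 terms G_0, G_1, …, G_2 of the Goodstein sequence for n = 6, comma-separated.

i=0: 6 = 5 + 1 (b=5); 5→6: 6 + 1 = 7; 7−1 = 6
i=1: 6 = 6 (b=6); 6→7: 7 = 7; 7−1 = 6

6, 6, 6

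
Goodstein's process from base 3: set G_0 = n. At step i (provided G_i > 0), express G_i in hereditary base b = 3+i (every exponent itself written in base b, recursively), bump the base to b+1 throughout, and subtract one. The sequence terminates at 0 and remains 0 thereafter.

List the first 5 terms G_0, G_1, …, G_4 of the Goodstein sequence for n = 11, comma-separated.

i=0: 11 = 3^2 + 2 (b=3); 3→4: 4^2 + 2 = 18; 18−1 = 17
i=1: 17 = 4^2 + 1 (b=4); 4→5: 5^2 + 1 = 26; 26−1 = 25
i=2: 25 = 5^2 (b=5); 5→6: 6^2 = 36; 36−1 = 35
i=3: 35 = 5·6 + 5 (b=6); 6→7: 5·7 + 5 = 40; 40−1 = 39

11, 17, 25, 35, 39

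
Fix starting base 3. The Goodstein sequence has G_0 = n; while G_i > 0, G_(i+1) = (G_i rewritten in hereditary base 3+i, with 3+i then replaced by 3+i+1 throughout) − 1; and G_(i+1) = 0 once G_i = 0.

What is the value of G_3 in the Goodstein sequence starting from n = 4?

i=0: 4 = 3 + 1 (b=3); 3→4: 4 + 1 = 5; 5−1 = 4
i=1: 4 = 4 (b=4); 4→5: 5 = 5; 5−1 = 4
i=2: 4 = 4 (b=5); 5→6: 4 = 4; 4−1 = 3
i=3: 3 = 3 (b=6); 6→7: 3 = 3; 3−1 = 2

3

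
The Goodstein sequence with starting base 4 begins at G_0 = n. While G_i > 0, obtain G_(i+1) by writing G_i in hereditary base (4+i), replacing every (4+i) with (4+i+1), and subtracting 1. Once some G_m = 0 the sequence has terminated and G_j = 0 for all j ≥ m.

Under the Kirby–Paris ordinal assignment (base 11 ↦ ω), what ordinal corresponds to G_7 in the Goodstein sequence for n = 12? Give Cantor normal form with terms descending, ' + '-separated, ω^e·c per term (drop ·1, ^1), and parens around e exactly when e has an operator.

ω + 8

step 0: 12 = 3·4; sub 5 for 4: 3·5; = 15; G_1 = 15−1 = 14
step 1: 14 = 2·5 + 4; sub 6 for 5: 2·6 + 4; = 16; G_2 = 16−1 = 15
step 2: 15 = 2·6 + 3; sub 7 for 6: 2·7 + 3; = 17; G_3 = 17−1 = 16
step 3: 16 = 2·7 + 2; sub 8 for 7: 2·8 + 2; = 18; G_4 = 18−1 = 17
step 4: 17 = 2·8 + 1; sub 9 for 8: 2·9 + 1; = 19; G_5 = 19−1 = 18
step 5: 18 = 2·9; sub 10 for 9: 2·10; = 20; G_6 = 20−1 = 19
step 6: 19 = 10 + 9; sub 11 for 10: 11 + 9; = 20; G_7 = 20−1 = 19
step 7: 19 = 11 + 8; sub 12 for 11: 12 + 8; = 20; G_8 = 20−1 = 19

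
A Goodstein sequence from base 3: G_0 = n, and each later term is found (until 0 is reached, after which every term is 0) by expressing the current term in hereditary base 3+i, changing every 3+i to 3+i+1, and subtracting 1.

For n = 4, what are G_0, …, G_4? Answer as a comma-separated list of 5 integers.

4, 4, 4, 3, 2

[0] 4 ≡ 3 + 1 (base 3). Lift 4: 5. −1: 4.
[1] 4 ≡ 4 (base 4). Lift 5: 5. −1: 4.
[2] 4 ≡ 4 (base 5). Lift 6: 4. −1: 3.
[3] 3 ≡ 3 (base 6). Lift 7: 3. −1: 2.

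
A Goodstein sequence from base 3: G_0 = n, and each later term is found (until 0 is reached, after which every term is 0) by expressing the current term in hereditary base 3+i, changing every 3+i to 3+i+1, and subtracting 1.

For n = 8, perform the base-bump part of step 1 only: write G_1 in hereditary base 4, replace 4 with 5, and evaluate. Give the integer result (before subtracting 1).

step 0: 8 = 2·3 + 2; sub 4 for 3: 2·4 + 2; = 10; G_1 = 10−1 = 9
step 1: 9 = 2·4 + 1; sub 5 for 4: 2·5 + 1; = 11; G_2 = 11−1 = 10

11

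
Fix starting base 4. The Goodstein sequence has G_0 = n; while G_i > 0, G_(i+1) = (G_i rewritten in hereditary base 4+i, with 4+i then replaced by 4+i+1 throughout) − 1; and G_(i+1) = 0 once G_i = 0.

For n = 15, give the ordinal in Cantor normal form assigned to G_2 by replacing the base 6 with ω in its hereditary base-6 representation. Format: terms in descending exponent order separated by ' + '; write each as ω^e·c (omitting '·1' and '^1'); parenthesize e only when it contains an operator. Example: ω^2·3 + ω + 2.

ω·3 + 1

base 4: 15 = 3·4 + 3; at 5: 3·5 + 3 = 18; next = 17
base 5: 17 = 3·5 + 2; at 6: 3·6 + 2 = 20; next = 19
base 6: 19 = 3·6 + 1; at 7: 3·7 + 1 = 22; next = 21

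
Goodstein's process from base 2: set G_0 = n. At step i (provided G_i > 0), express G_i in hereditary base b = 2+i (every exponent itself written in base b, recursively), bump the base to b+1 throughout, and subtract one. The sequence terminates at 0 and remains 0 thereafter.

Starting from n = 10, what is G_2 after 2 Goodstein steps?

G_0=10  [base 2] 2^(2 + 1) + 2  →[2↦3]→  3^(3 + 1) + 3 = 84  −1 ⇒ G_1=83
G_1=83  [base 3] 3^(3 + 1) + 2  →[3↦4]→  4^(4 + 1) + 2 = 1026  −1 ⇒ G_2=1025
G_2=1025  [base 4] 4^(4 + 1) + 1  →[4↦5]→  5^(5 + 1) + 1 = 15626  −1 ⇒ G_3=15625

1025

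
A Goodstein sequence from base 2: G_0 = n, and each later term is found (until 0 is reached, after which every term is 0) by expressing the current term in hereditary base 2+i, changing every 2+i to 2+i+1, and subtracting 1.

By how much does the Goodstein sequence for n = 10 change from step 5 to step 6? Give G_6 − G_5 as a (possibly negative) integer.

i=0: 10 = 2^(2 + 1) + 2 (b=2); 2→3: 3^(3 + 1) + 3 = 84; 84−1 = 83
i=1: 83 = 3^(3 + 1) + 2 (b=3); 3→4: 4^(4 + 1) + 2 = 1026; 1026−1 = 1025
i=2: 1025 = 4^(4 + 1) + 1 (b=4); 4→5: 5^(5 + 1) + 1 = 15626; 15626−1 = 15625
i=3: 15625 = 5^(5 + 1) (b=5); 5→6: 6^(6 + 1) = 279936; 279936−1 = 279935
i=4: 279935 = 5·6^6 + 5·6^5 + 5·6^4 + 5·6^3 + 5·6^2 + 5·6 + 5 (b=6); 6→7: 5·7^7 + 5·7^5 + 5·7^4 + 5·7^3 + 5·7^2 + 5·7 + 5 = 4215755; 4215755−1 = 4215754
i=5: 4215754 = 5·7^7 + 5·7^5 + 5·7^4 + 5·7^3 + 5·7^2 + 5·7 + 4 (b=7); 7→8: 5·8^8 + 5·8^5 + 5·8^4 + 5·8^3 + 5·8^2 + 5·8 + 4 = 84073324; 84073324−1 = 84073323

79857569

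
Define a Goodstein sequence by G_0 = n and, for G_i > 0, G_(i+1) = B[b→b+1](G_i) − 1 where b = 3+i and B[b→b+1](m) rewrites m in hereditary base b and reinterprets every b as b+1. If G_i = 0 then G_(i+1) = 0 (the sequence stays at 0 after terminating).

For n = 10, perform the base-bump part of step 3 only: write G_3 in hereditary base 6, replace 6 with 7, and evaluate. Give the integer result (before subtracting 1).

31

step 0: 10 = 3^2 + 1; sub 4 for 3: 4^2 + 1; = 17; G_1 = 17−1 = 16
step 1: 16 = 4^2; sub 5 for 4: 5^2; = 25; G_2 = 25−1 = 24
step 2: 24 = 4·5 + 4; sub 6 for 5: 4·6 + 4; = 28; G_3 = 28−1 = 27
step 3: 27 = 4·6 + 3; sub 7 for 6: 4·7 + 3; = 31; G_4 = 31−1 = 30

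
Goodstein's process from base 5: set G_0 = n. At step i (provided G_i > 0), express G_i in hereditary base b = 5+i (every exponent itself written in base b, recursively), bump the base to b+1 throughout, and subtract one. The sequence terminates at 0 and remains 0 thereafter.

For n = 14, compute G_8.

14 —HB5→ 2·5 + 4 —bump→ 2·6 + 4 = 16 —(−1)→ 15
15 —HB6→ 2·6 + 3 —bump→ 2·7 + 3 = 17 —(−1)→ 16
16 —HB7→ 2·7 + 2 —bump→ 2·8 + 2 = 18 —(−1)→ 17
17 —HB8→ 2·8 + 1 —bump→ 2·9 + 1 = 19 —(−1)→ 18
18 —HB9→ 2·9 —bump→ 2·10 = 20 —(−1)→ 19
19 —HB10→ 10 + 9 —bump→ 11 + 9 = 20 —(−1)→ 19
19 —HB11→ 11 + 8 —bump→ 12 + 8 = 20 —(−1)→ 19
19 —HB12→ 12 + 7 —bump→ 13 + 7 = 20 —(−1)→ 19

19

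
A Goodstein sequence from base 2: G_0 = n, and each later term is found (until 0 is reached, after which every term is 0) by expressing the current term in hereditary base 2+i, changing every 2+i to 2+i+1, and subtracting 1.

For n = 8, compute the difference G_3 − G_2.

5757

G_0 = 8. HB_2(8) = 2^(2 + 1). Bump = 81. G_1 = 80.
G_1 = 80. HB_3(80) = 2·3^3 + 2·3^2 + 2·3 + 2. Bump = 554. G_2 = 553.
G_2 = 553. HB_4(553) = 2·4^4 + 2·4^2 + 2·4 + 1. Bump = 6311. G_3 = 6310.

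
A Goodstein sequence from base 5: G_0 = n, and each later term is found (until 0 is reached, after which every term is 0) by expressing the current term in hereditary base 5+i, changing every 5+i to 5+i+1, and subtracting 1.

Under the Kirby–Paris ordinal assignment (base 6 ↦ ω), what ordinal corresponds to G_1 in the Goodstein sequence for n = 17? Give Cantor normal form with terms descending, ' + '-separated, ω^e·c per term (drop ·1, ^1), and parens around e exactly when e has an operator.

G_0 = 17. HB_5(17) = 3·5 + 2. Bump = 20. G_1 = 19.
G_1 = 19. HB_6(19) = 3·6 + 1. Bump = 22. G_2 = 21.

ω·3 + 1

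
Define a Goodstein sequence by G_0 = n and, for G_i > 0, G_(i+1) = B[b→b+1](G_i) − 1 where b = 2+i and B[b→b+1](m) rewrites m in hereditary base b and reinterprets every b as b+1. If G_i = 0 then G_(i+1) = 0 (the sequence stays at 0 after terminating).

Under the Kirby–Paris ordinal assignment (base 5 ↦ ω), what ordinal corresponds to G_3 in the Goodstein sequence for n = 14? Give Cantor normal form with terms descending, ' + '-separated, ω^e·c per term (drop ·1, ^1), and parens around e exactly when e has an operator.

ω^(ω + 1) + ω^ω

step 0: 14 = 2^(2 + 1) + 2^2 + 2; sub 3 for 2: 3^(3 + 1) + 3^3 + 3; = 111; G_1 = 111−1 = 110
step 1: 110 = 3^(3 + 1) + 3^3 + 2; sub 4 for 3: 4^(4 + 1) + 4^4 + 2; = 1282; G_2 = 1282−1 = 1281
step 2: 1281 = 4^(4 + 1) + 4^4 + 1; sub 5 for 4: 5^(5 + 1) + 5^5 + 1; = 18751; G_3 = 18751−1 = 18750
step 3: 18750 = 5^(5 + 1) + 5^5; sub 6 for 5: 6^(6 + 1) + 6^6; = 326592; G_4 = 326592−1 = 326591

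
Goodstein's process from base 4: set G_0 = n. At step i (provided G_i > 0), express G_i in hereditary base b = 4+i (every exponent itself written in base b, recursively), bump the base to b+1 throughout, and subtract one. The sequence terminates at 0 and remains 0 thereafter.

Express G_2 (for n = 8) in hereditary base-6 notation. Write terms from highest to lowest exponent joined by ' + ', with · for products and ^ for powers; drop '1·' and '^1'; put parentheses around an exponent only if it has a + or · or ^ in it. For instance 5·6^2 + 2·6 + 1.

base 4: 8 = 2·4; at 5: 2·5 = 10; next = 9
base 5: 9 = 5 + 4; at 6: 6 + 4 = 10; next = 9

6 + 3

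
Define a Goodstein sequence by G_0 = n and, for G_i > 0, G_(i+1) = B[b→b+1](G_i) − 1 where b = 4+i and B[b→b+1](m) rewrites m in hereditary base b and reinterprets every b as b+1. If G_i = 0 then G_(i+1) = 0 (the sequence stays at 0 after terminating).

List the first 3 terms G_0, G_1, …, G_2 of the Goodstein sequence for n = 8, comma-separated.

(0) 8|_4 = 2·4 ↦ 2·5|_5 = 10 ⇒ 9
(1) 9|_5 = 5 + 4 ↦ 6 + 4|_6 = 10 ⇒ 9

8, 9, 9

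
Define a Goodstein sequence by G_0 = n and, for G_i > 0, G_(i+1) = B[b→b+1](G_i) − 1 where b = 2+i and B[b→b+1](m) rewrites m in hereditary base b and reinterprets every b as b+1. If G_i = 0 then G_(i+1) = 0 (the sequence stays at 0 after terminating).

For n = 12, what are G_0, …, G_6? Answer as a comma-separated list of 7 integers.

12, 107, 1065, 15685, 280019, 5764910, 134217867

base 2: 12 = 2^(2 + 1) + 2^2; at 3: 3^(3 + 1) + 3^3 = 108; next = 107
base 3: 107 = 3^(3 + 1) + 2·3^2 + 2·3 + 2; at 4: 4^(4 + 1) + 2·4^2 + 2·4 + 2 = 1066; next = 1065
base 4: 1065 = 4^(4 + 1) + 2·4^2 + 2·4 + 1; at 5: 5^(5 + 1) + 2·5^2 + 2·5 + 1 = 15686; next = 15685
base 5: 15685 = 5^(5 + 1) + 2·5^2 + 2·5; at 6: 6^(6 + 1) + 2·6^2 + 2·6 = 280020; next = 280019
base 6: 280019 = 6^(6 + 1) + 2·6^2 + 6 + 5; at 7: 7^(7 + 1) + 2·7^2 + 7 + 5 = 5764911; next = 5764910
base 7: 5764910 = 7^(7 + 1) + 2·7^2 + 7 + 4; at 8: 8^(8 + 1) + 2·8^2 + 8 + 4 = 134217868; next = 134217867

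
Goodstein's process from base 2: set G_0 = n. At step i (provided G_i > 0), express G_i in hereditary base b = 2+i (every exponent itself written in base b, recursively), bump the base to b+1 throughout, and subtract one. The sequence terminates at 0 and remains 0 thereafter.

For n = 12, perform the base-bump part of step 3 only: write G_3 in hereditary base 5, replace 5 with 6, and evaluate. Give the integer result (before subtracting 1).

i=0: 12 = 2^(2 + 1) + 2^2 (b=2); 2→3: 3^(3 + 1) + 3^3 = 108; 108−1 = 107
i=1: 107 = 3^(3 + 1) + 2·3^2 + 2·3 + 2 (b=3); 3→4: 4^(4 + 1) + 2·4^2 + 2·4 + 2 = 1066; 1066−1 = 1065
i=2: 1065 = 4^(4 + 1) + 2·4^2 + 2·4 + 1 (b=4); 4→5: 5^(5 + 1) + 2·5^2 + 2·5 + 1 = 15686; 15686−1 = 15685

280020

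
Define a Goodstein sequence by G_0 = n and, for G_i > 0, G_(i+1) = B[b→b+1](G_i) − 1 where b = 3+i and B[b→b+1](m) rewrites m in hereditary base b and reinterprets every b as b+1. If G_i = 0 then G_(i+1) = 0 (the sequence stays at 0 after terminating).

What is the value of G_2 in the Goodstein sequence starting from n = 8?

step 0: 8 = 2·3 + 2; sub 4 for 3: 2·4 + 2; = 10; G_1 = 10−1 = 9
step 1: 9 = 2·4 + 1; sub 5 for 4: 2·5 + 1; = 11; G_2 = 11−1 = 10

10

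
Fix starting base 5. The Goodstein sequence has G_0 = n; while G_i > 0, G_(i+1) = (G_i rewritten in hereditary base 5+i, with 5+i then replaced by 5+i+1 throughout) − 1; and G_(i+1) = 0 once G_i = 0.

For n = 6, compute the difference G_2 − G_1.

0

base 5: 6 = 5 + 1; at 6: 6 + 1 = 7; next = 6
base 6: 6 = 6; at 7: 7 = 7; next = 6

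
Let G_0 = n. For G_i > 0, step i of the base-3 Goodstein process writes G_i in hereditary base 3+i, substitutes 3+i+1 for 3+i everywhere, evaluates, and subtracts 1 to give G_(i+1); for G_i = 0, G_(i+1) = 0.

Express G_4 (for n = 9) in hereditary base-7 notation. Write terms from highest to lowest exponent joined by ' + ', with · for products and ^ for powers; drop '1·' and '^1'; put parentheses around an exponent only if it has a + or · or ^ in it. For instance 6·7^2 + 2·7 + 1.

i=0: 9 = 3^2 (b=3); 3→4: 4^2 = 16; 16−1 = 15
i=1: 15 = 3·4 + 3 (b=4); 4→5: 3·5 + 3 = 18; 18−1 = 17
i=2: 17 = 3·5 + 2 (b=5); 5→6: 3·6 + 2 = 20; 20−1 = 19
i=3: 19 = 3·6 + 1 (b=6); 6→7: 3·7 + 1 = 22; 22−1 = 21
i=4: 21 = 3·7 (b=7); 7→8: 3·8 = 24; 24−1 = 23

3·7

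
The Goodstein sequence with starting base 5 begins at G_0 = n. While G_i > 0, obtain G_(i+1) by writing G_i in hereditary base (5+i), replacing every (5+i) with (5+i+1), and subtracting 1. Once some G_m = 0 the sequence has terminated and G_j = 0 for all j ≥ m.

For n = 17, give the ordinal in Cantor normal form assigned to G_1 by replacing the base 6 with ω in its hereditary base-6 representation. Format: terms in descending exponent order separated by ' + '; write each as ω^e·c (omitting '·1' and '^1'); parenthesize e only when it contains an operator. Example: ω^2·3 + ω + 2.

ω·3 + 1

G_0 = 17. HB_5(17) = 3·5 + 2. Bump = 20. G_1 = 19.
G_1 = 19. HB_6(19) = 3·6 + 1. Bump = 22. G_2 = 21.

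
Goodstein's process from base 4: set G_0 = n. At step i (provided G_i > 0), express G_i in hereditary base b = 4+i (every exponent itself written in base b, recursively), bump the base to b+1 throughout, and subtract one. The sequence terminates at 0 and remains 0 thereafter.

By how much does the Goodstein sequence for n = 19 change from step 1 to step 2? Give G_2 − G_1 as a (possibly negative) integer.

base 4: 19 = 4^2 + 3; at 5: 5^2 + 3 = 28; next = 27
base 5: 27 = 5^2 + 2; at 6: 6^2 + 2 = 38; next = 37

10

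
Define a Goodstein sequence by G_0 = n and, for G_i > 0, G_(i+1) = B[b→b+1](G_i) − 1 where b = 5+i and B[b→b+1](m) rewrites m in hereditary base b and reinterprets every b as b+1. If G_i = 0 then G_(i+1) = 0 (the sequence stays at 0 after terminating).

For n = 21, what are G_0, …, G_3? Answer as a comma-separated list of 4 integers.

21, 24, 27, 29

base 5: 21 = 4·5 + 1; at 6: 4·6 + 1 = 25; next = 24
base 6: 24 = 4·6; at 7: 4·7 = 28; next = 27
base 7: 27 = 3·7 + 6; at 8: 3·8 + 6 = 30; next = 29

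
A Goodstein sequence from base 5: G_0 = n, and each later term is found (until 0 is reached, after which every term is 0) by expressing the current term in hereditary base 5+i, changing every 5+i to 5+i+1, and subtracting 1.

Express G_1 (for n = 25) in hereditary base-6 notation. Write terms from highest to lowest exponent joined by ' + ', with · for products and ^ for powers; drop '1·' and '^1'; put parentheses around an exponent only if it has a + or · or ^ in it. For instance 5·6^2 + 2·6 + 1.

5·6 + 5

base 5: 25 = 5^2; at 6: 6^2 = 36; next = 35
base 6: 35 = 5·6 + 5; at 7: 5·7 + 5 = 40; next = 39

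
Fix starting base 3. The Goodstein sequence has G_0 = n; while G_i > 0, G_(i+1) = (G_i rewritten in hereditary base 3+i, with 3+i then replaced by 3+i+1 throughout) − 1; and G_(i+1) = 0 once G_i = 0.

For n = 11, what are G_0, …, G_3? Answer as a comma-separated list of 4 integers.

11, 17, 25, 35

11 —HB3→ 3^2 + 2 —bump→ 4^2 + 2 = 18 —(−1)→ 17
17 —HB4→ 4^2 + 1 —bump→ 5^2 + 1 = 26 —(−1)→ 25
25 —HB5→ 5^2 —bump→ 6^2 = 36 —(−1)→ 35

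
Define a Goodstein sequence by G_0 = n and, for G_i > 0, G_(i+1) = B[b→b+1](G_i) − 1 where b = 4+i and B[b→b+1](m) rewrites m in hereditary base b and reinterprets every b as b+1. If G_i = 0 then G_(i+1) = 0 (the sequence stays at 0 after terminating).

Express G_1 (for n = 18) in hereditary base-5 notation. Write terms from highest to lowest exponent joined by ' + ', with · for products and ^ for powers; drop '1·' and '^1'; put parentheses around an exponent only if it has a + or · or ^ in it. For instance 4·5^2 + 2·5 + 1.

5^2 + 1

G_0 = 18. HB_4(18) = 4^2 + 2. Bump = 27. G_1 = 26.
G_1 = 26. HB_5(26) = 5^2 + 1. Bump = 37. G_2 = 36.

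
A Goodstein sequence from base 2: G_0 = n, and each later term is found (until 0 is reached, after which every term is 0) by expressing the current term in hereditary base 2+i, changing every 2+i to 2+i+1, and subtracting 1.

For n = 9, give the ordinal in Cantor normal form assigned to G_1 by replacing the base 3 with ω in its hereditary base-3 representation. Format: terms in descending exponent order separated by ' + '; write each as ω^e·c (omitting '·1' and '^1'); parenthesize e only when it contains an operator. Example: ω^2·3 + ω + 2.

step 0: 9 = 2^(2 + 1) + 1; sub 3 for 2: 3^(3 + 1) + 1; = 82; G_1 = 82−1 = 81
step 1: 81 = 3^(3 + 1); sub 4 for 3: 4^(4 + 1); = 1024; G_2 = 1024−1 = 1023

ω^(ω + 1)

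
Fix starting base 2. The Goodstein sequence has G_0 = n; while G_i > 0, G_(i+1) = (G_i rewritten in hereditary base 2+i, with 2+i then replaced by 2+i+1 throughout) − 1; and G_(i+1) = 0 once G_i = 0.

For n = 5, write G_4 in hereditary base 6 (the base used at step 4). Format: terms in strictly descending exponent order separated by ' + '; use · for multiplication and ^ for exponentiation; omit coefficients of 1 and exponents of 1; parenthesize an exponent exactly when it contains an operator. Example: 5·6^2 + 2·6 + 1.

i=0: 5 = 2^2 + 1 (b=2); 2→3: 3^3 + 1 = 28; 28−1 = 27
i=1: 27 = 3^3 (b=3); 3→4: 4^4 = 256; 256−1 = 255
i=2: 255 = 3·4^3 + 3·4^2 + 3·4 + 3 (b=4); 4→5: 3·5^3 + 3·5^2 + 3·5 + 3 = 468; 468−1 = 467
i=3: 467 = 3·5^3 + 3·5^2 + 3·5 + 2 (b=5); 5→6: 3·6^3 + 3·6^2 + 3·6 + 2 = 776; 776−1 = 775
i=4: 775 = 3·6^3 + 3·6^2 + 3·6 + 1 (b=6); 6→7: 3·7^3 + 3·7^2 + 3·7 + 1 = 1198; 1198−1 = 1197

3·6^3 + 3·6^2 + 3·6 + 1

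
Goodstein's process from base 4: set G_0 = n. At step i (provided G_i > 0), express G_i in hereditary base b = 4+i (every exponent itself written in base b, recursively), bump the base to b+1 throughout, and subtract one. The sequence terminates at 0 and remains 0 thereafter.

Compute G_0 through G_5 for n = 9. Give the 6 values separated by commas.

G_0=9  [base 4] 2·4 + 1  →[4↦5]→  2·5 + 1 = 11  −1 ⇒ G_1=10
G_1=10  [base 5] 2·5  →[5↦6]→  2·6 = 12  −1 ⇒ G_2=11
G_2=11  [base 6] 6 + 5  →[6↦7]→  7 + 5 = 12  −1 ⇒ G_3=11
G_3=11  [base 7] 7 + 4  →[7↦8]→  8 + 4 = 12  −1 ⇒ G_4=11
G_4=11  [base 8] 8 + 3  →[8↦9]→  9 + 3 = 12  −1 ⇒ G_5=11

9, 10, 11, 11, 11, 11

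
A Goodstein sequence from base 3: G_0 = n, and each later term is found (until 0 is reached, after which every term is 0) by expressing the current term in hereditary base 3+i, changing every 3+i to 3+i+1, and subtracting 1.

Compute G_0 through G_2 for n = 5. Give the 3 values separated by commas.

5, 5, 5

G_0 = 5. HB_3(5) = 3 + 2. Bump = 6. G_1 = 5.
G_1 = 5. HB_4(5) = 4 + 1. Bump = 6. G_2 = 5.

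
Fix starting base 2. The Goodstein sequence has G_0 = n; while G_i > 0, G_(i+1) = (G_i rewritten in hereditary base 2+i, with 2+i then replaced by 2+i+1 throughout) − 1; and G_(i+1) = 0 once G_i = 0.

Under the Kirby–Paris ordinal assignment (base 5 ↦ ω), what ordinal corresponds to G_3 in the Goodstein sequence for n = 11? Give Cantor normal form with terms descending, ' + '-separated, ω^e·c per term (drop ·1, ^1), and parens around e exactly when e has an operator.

(0) 11|_2 = 2^(2 + 1) + 2 + 1 ↦ 3^(3 + 1) + 3 + 1|_3 = 85 ⇒ 84
(1) 84|_3 = 3^(3 + 1) + 3 ↦ 4^(4 + 1) + 4|_4 = 1028 ⇒ 1027
(2) 1027|_4 = 4^(4 + 1) + 3 ↦ 5^(5 + 1) + 3|_5 = 15628 ⇒ 15627
(3) 15627|_5 = 5^(5 + 1) + 2 ↦ 6^(6 + 1) + 2|_6 = 279938 ⇒ 279937

ω^(ω + 1) + 2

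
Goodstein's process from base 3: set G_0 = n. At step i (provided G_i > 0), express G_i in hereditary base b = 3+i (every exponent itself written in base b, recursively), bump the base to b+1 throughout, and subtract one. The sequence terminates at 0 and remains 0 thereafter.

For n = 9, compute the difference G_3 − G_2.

G_0 = 9. HB_3(9) = 3^2. Bump = 16. G_1 = 15.
G_1 = 15. HB_4(15) = 3·4 + 3. Bump = 18. G_2 = 17.
G_2 = 17. HB_5(17) = 3·5 + 2. Bump = 20. G_3 = 19.

2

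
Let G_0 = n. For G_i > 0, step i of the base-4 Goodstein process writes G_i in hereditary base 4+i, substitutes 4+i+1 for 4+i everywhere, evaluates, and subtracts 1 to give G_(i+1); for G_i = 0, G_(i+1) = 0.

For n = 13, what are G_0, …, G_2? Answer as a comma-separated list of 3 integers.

step 0: 13 = 3·4 + 1; sub 5 for 4: 3·5 + 1; = 16; G_1 = 16−1 = 15
step 1: 15 = 3·5; sub 6 for 5: 3·6; = 18; G_2 = 18−1 = 17

13, 15, 17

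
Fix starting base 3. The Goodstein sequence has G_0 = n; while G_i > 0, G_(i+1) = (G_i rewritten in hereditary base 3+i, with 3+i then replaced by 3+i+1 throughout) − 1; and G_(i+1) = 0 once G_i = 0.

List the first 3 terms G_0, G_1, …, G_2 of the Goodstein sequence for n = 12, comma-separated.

12, 19, 27

i=0: 12 = 3^2 + 3 (b=3); 3→4: 4^2 + 4 = 20; 20−1 = 19
i=1: 19 = 4^2 + 3 (b=4); 4→5: 5^2 + 3 = 28; 28−1 = 27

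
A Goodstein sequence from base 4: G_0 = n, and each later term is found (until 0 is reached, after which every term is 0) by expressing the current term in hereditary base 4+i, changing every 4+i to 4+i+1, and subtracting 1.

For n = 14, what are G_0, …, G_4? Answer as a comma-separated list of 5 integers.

14, 16, 18, 20, 21

G_0=14  [base 4] 3·4 + 2  →[4↦5]→  3·5 + 2 = 17  −1 ⇒ G_1=16
G_1=16  [base 5] 3·5 + 1  →[5↦6]→  3·6 + 1 = 19  −1 ⇒ G_2=18
G_2=18  [base 6] 3·6  →[6↦7]→  3·7 = 21  −1 ⇒ G_3=20
G_3=20  [base 7] 2·7 + 6  →[7↦8]→  2·8 + 6 = 22  −1 ⇒ G_4=21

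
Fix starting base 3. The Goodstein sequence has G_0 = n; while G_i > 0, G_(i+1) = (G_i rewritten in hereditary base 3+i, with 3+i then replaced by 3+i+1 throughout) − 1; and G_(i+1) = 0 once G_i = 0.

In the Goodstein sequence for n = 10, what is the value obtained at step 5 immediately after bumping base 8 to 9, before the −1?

G_0 = 10. HB_3(10) = 3^2 + 1. Bump = 17. G_1 = 16.
G_1 = 16. HB_4(16) = 4^2. Bump = 25. G_2 = 24.
G_2 = 24. HB_5(24) = 4·5 + 4. Bump = 28. G_3 = 27.
G_3 = 27. HB_6(27) = 4·6 + 3. Bump = 31. G_4 = 30.
G_4 = 30. HB_7(30) = 4·7 + 2. Bump = 34. G_5 = 33.

37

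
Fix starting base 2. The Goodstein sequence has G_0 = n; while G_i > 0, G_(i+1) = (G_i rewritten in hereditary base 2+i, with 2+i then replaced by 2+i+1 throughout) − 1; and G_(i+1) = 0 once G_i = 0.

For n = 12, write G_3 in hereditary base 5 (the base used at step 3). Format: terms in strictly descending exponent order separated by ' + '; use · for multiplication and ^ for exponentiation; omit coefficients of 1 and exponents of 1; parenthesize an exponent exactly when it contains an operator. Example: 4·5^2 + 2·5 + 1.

5^(5 + 1) + 2·5^2 + 2·5

(0) 12|_2 = 2^(2 + 1) + 2^2 ↦ 3^(3 + 1) + 3^3|_3 = 108 ⇒ 107
(1) 107|_3 = 3^(3 + 1) + 2·3^2 + 2·3 + 2 ↦ 4^(4 + 1) + 2·4^2 + 2·4 + 2|_4 = 1066 ⇒ 1065
(2) 1065|_4 = 4^(4 + 1) + 2·4^2 + 2·4 + 1 ↦ 5^(5 + 1) + 2·5^2 + 2·5 + 1|_5 = 15686 ⇒ 15685
(3) 15685|_5 = 5^(5 + 1) + 2·5^2 + 2·5 ↦ 6^(6 + 1) + 2·6^2 + 2·6|_6 = 280020 ⇒ 280019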